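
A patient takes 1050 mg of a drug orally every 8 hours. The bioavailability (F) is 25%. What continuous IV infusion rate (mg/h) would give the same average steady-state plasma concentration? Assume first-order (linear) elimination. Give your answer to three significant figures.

Equivalent systemic input: infusion rate = F·D/τ.
Rate = 0.25 × 1050 / 8 = 32.81 mg/h

32.8 mg/h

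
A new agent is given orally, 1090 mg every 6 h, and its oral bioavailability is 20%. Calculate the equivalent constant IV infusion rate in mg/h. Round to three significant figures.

Equivalent systemic input: infusion rate = F·D/τ.
Rate = 0.2 × 1090 / 6 = 36.33 mg/h

36.3 mg/h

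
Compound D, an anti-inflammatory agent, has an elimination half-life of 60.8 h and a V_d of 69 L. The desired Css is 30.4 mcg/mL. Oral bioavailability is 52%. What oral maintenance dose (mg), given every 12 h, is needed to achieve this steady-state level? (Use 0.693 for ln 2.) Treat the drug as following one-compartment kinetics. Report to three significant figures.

CL = ln 2 · Vd / t½ = 0.693 × 69.00 / 60.8 = 0.7865 L/h
D = CL × Css × τ / F = 0.7865 × 30.4 × 12 / 0.52 = 551.8 mg

552 mg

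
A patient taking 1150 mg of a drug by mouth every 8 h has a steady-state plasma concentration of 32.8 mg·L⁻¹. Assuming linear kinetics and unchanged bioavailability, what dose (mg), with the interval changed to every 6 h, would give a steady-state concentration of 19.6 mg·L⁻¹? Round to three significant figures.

515 mg

With linear kinetics, Css is proportional to dose rate (D/τ) at fixed clearance.
D₂ = D₁ × (Css,target / Css,current) × (τ₂/τ₁) = 1150 × (19.6/32.8) × (6/8) = 515.4 mg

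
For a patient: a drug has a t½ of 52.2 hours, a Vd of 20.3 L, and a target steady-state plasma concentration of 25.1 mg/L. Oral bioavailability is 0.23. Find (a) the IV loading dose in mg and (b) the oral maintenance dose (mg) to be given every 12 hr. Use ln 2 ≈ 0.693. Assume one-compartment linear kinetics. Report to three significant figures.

LD = Vd × C = 20.30 × 25.1 = 509.5 mg
CL = 0.693 × Vd / t½ = 0.693 × 20.30 / 52.2 = 0.2695 L/h
D = CL × Css × τ / F = 0.2695 × 25.1 × 12 / 0.23 = 352.9 mg

(a) 510 mg; (b) 353 mg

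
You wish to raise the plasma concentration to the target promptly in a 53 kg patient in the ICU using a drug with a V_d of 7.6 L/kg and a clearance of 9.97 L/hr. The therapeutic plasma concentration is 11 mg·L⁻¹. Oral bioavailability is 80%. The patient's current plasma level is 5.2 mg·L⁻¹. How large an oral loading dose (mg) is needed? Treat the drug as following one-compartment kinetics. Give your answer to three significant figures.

2920 mg

Vd = 7.6 L/kg × 53 kg = 402.8 L
Concentration deficit ΔC = 11 − 5.2 = 5.800 mg/L
LD = Vd × ΔC / F = 402.8 × 5.800 / 0.8 = 2920 mg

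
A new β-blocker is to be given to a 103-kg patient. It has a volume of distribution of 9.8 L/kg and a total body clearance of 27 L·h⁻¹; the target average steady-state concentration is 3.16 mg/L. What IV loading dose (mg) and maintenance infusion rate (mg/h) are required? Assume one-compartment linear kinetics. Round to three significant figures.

Total Vd = 9.8 × 103 = 1009 L
Loading: fill Vd to C_target → 1009 L × 3.16 mg/L = 3188 mg
Maintenance infusion rate = CL × Css = 27.00 × 3.16 = 85.32 mg/h

(a) 3190 mg; (b) 85.3 mg/h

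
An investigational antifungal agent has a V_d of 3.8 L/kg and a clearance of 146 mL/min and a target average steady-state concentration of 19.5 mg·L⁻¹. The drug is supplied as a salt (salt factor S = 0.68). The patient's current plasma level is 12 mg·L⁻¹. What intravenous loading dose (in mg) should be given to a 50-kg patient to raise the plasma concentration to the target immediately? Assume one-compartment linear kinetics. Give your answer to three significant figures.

Vd(total) = 50 kg × 3.8 L/kg = 190.0 L
Loading dose depends on Vd (not clearance): it fills the distribution volume.
Concentration deficit ΔC = 19.5 − 12 = 7.500 mg/L
LD = Vd × ΔC / S = 190.0 × 7.500 / 0.68 = 2096 mg

2100 mg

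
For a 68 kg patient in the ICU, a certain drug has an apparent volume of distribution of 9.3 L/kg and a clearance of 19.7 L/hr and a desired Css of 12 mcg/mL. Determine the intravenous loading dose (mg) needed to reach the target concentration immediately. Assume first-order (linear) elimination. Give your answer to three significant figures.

Total Vd = 9.3 × 68 = 632.4 L
Loading dose depends on Vd (not clearance): it fills the distribution volume.
LD = Vd × C = 632.4 × 12.00 = 7589 mg

7590 mg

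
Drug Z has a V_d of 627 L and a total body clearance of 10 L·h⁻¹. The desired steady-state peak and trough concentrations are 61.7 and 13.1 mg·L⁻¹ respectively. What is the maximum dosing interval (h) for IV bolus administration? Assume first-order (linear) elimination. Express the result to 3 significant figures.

97.2 h

k = CL / Vd = 10.00 / 627.0 = 0.01595 h⁻¹
Between IV bolus doses, concentration decays as C = C₀·e^(−kτ), so C_peak/C_trough = e^(kτ).
τ_max = ln(C_peak/C_trough) / k = ln(61.7/13.1) / 0.01595 = 1.550 / 0.01595 = 97.18 h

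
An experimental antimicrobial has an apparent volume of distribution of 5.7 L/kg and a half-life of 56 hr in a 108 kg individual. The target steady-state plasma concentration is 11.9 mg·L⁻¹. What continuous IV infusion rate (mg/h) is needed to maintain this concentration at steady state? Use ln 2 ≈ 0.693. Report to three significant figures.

Vd = 5.7 L/kg × 108 kg = 615.6 L
CL = 0.693 × Vd / t½ = 0.693 × 615.6 / 56 = 7.618 L/h
Infusion rate = CL × Css = 7.618 × 11.9 = 90.65 mg/h

90.7 mg/h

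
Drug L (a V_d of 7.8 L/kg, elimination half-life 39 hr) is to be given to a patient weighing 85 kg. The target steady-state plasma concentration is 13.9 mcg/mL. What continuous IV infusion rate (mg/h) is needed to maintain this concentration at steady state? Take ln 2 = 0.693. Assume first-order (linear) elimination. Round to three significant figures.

164 mg/h

Vd = 7.8 L/kg × 85 kg = 663.0 L
CL = ln 2 · Vd / t½ = 0.693 × 663.0 / 39 = 11.78 L/h
Infusion rate = CL × Css = 11.78 × 13.9 = 163.7 mg/h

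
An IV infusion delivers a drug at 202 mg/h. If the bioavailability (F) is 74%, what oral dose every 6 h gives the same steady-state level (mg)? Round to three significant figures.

To maintain the same Css, the systemic dosing rate must be unchanged: F·D/τ = infusion rate.
D = rate × τ / F = 202 × 6 / 0.74 = 1638 mg

1640 mg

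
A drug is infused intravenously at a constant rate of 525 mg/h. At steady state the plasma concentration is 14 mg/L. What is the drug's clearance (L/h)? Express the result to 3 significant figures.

37.5 L/h

At steady state, infusion rate = CL × Css, so CL = rate / Css.
CL = 525 / 14 = 37.50 L/h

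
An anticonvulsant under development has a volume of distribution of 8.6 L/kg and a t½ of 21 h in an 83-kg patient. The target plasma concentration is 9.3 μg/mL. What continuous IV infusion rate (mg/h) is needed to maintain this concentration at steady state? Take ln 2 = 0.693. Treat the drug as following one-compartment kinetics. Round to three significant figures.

219 mg/h

Total Vd = 8.6 × 83 = 713.8 L
CL = 0.693 × Vd / t½ = 0.693 × 713.8 / 21 = 23.56 L/h
Infusion rate = CL × Css = 23.56 × 9.3 = 219.1 mg/h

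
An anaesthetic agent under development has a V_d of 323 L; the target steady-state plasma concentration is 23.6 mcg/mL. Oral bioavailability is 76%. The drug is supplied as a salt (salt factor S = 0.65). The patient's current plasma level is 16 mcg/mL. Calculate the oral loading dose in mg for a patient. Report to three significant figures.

Concentration deficit ΔC = 23.6 − 16 = 7.600 mg/L
LD = Vd × ΔC / F / S = 323.0 × 7.600 / 0.76 / 0.65 = 4969 mg

4970 mg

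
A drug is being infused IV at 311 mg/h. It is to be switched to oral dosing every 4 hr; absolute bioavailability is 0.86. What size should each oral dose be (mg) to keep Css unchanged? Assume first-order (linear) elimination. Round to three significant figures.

1450 mg

To maintain the same Css, the systemic dosing rate must be unchanged: F·D/τ = infusion rate.
D = rate × τ / F = 311 × 4 / 0.86 = 1447 mg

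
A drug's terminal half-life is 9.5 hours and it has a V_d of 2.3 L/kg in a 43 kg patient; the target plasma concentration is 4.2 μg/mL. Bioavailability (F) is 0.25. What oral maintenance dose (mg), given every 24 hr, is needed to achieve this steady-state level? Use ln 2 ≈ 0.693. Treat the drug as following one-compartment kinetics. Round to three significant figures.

Vd(total) = 43 kg × 2.3 L/kg = 98.90 L
k = 0.693/9.5 = 0.07295 h⁻¹, so CL = k·Vd = 0.07295 × 98.90 = 7.215 L/h
D = CL × Css × τ / F = 7.215 × 4.2 × 24 / 0.25 = 2909 mg

2910 mg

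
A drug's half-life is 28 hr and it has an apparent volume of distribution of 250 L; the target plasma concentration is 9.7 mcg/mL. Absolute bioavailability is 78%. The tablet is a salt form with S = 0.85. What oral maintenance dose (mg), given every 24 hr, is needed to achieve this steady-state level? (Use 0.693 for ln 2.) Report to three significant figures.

CL = 0.693 × Vd / t½ = 0.693 × 250.0 / 28 = 6.188 L/h
D = CL × Css × τ / F / S = 6.188 × 9.7 × 24 / 0.78 / 0.85 = 2173 mg

2170 mg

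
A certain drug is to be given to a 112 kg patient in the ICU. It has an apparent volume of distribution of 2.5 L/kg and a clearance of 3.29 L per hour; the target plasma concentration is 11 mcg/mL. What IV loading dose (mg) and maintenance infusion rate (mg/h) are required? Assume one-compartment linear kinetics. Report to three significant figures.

Vd(total) = 112 kg × 2.5 L/kg = 280.0 L
Loading dose = Vd × C = 280.0 × 11 = 3080 mg
Infusion rate = 3.290 L/h × 11 mg/L = 36.19 mg/h

(a) 3080 mg; (b) 36.2 mg/h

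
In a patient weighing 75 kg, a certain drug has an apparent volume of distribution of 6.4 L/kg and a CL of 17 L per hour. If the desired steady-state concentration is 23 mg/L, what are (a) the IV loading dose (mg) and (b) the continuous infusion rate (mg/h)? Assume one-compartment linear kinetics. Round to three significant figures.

(a) 11000 mg; (b) 391 mg/h

Vd = 6.4 L/kg × 75 kg = 480.0 L
Loading dose = Vd × C = 480.0 × 23 = 11040 mg
Maintenance infusion rate = CL × Css = 17.00 × 23 = 391.0 mg/h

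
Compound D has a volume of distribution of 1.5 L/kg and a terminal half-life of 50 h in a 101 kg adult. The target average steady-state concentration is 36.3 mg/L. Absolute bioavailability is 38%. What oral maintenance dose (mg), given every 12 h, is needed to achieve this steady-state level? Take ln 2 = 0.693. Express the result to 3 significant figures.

Total Vd = 1.5 × 101 = 151.5 L
CL = 0.693 × Vd / t½ = 0.693 × 151.5 / 50 = 2.100 L/h
D = CL × Css × τ / F = 2.100 × 36.3 × 12 / 0.38 = 2407 mg

2410 mg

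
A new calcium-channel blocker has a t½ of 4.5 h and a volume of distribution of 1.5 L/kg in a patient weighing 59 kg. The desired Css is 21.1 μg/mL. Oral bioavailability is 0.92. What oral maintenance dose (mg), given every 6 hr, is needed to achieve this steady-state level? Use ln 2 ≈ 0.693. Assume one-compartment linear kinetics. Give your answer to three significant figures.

1880 mg

Vd(total) = 59 kg × 1.5 L/kg = 88.50 L
k = 0.693/4.5 = 0.1540 h⁻¹, so CL = k·Vd = 0.1540 × 88.50 = 13.63 L/h
D = CL × Css × τ / F = 13.63 × 21.1 × 6 / 0.92 = 1876 mg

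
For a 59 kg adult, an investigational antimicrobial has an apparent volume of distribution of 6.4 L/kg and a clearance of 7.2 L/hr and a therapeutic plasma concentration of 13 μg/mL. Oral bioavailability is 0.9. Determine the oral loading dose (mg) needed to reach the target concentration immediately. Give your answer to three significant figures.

Vd(total) = 59 kg × 6.4 L/kg = 377.6 L
LD = Vd × C / F = 377.6 × 13.00 / 0.9 = 5454 mg

5450 mg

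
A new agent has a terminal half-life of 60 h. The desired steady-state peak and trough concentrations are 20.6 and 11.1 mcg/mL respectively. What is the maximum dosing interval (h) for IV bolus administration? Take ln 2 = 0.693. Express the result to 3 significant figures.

k = 0.693 / t½ = 0.693 / 60 = 0.01155 h⁻¹
Between IV bolus doses, concentration decays as C = C₀·e^(−kτ), so C_peak/C_trough = e^(kτ).
τ_max = ln(C_peak/C_trough) / k = ln(20.6/11.1) / 0.01155 = 0.6183 / 0.01155 = 53.53 h

53.5 h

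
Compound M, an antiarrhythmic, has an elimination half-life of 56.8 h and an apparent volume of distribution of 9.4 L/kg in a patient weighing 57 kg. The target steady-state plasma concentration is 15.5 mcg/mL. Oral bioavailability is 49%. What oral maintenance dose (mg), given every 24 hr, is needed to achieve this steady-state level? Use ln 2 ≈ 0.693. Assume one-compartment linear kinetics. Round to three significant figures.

4960 mg

Vd(total) = 57 kg × 9.4 L/kg = 535.8 L
k = 0.693/56.8 = 0.01220 h⁻¹, so CL = k·Vd = 0.01220 × 535.8 = 6.537 L/h
D = CL × Css × τ / F = 6.537 × 15.5 × 24 / 0.49 = 4963 mg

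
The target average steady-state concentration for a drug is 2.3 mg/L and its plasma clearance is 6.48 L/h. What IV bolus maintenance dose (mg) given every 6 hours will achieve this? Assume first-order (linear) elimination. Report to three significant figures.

89.4 mg

At steady state, dose per interval replaces the amount cleared in that interval: D/τ = CL·Css.
D = CL × Css × τ = 6.480 × 2.3 × 6 = 89.42 mg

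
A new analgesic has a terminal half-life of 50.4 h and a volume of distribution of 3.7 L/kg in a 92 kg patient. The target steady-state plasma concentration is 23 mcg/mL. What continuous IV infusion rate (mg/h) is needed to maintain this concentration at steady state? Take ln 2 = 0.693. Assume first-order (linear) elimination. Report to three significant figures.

Vd(total) = 92 kg × 3.7 L/kg = 340.4 L
k = 0.693/50.4 = 0.01375 h⁻¹, so CL = k·Vd = 0.01375 × 340.4 = 4.681 L/h
Infusion rate = CL × Css = 4.681 × 23 = 107.7 mg/h

108 mg/h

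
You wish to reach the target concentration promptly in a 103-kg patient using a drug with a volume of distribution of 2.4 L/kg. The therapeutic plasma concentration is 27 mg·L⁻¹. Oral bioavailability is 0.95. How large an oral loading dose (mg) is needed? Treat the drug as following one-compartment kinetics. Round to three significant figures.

7030 mg

Vd = 2.4 L/kg × 103 kg = 247.2 L
The loading dose fills Vd to the target concentration.
LD = Vd × C / F = 247.2 × 27.00 / 0.95 = 7026 mg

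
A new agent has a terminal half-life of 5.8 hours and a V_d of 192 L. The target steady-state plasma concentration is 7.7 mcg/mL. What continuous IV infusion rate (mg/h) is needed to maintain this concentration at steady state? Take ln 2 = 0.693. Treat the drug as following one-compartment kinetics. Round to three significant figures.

CL = 0.693 × Vd / t½ = 0.693 × 192.0 / 5.8 = 22.94 L/h
Infusion rate = CL × Css = 22.94 × 7.7 = 176.6 mg/h

177 mg/h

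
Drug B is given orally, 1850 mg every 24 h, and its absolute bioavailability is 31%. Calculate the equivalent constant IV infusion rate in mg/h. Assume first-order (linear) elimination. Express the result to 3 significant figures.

23.9 mg/h

Equivalent systemic input: infusion rate = F·D/τ.
Rate = 0.31 × 1850 / 24 = 23.90 mg/h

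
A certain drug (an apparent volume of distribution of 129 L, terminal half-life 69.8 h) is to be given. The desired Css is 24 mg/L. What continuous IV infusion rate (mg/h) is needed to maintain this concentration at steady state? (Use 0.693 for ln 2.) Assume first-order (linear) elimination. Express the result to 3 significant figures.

30.7 mg/h

k = 0.693/69.8 = 0.009928 h⁻¹, so CL = k·Vd = 0.009928 × 129.0 = 1.281 L/h
Infusion rate = CL × Css = 1.281 × 24 = 30.74 mg/h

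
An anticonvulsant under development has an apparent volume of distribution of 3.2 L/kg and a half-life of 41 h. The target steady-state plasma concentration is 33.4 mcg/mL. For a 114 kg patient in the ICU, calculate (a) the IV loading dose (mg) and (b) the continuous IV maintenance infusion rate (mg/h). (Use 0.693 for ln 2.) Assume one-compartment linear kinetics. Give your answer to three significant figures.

Vd = 3.2 L/kg × 114 kg = 364.8 L
LD = Vd × C = 364.8 × 33.4 = 12180 mg
CL = 0.693 × Vd / t½ = 0.693 × 364.8 / 41 = 6.166 L/h
Infusion rate = CL × Css = 6.166 × 33.4 = 205.9 mg/h

(a) 12200 mg; (b) 206 mg/h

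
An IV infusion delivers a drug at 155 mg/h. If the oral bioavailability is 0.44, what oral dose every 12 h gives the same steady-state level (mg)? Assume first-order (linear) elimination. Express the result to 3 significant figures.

4230 mg

To maintain the same Css, the systemic dosing rate must be unchanged: F·D/τ = infusion rate.
D = rate × τ / F = 155 × 12 / 0.44 = 4227 mg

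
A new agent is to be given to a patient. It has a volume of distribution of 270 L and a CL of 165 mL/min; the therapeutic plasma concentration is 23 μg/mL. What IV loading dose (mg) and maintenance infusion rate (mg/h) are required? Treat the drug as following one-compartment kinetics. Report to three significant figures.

Loading dose = Vd × C = 270.0 × 23 = 6210 mg
CL = 165 mL/min × 60/1000 = 9.900 L/h
Maintenance infusion rate = CL × Css = 9.900 × 23 = 227.7 mg/h

(a) 6210 mg; (b) 228 mg/h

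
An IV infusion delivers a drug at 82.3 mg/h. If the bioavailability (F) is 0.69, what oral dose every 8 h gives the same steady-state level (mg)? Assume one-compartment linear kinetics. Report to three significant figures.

To maintain the same Css, the systemic dosing rate must be unchanged: F·D/τ = infusion rate.
D = rate × τ / F = 82.3 × 8 / 0.69 = 954.2 mg

954 mg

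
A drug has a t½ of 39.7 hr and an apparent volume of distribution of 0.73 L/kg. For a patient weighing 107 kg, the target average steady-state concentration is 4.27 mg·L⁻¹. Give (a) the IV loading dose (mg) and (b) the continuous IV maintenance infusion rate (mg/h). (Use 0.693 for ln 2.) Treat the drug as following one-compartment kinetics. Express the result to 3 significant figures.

(a) 334 mg; (b) 5.82 mg/h

Total Vd = 0.73 × 107 = 78.11 L
LD = Vd × C = 78.11 × 4.27 = 333.5 mg
CL = 0.693 × Vd / t½ = 0.693 × 78.11 / 39.7 = 1.363 L/h
Infusion rate = CL × Css = 1.363 × 4.27 = 5.820 mg/h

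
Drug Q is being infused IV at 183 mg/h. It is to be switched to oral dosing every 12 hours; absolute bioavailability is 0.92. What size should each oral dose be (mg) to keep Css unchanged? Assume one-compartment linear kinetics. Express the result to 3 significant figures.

2390 mg

To maintain the same Css, the systemic dosing rate must be unchanged: F·D/τ = infusion rate.
D = rate × τ / F = 183 × 12 / 0.92 = 2387 mg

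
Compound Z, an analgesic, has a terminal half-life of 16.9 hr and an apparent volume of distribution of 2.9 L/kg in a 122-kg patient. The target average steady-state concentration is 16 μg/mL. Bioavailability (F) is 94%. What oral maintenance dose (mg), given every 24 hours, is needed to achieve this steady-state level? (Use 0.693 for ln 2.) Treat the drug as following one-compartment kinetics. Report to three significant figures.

5930 mg

Vd(total) = 122 kg × 2.9 L/kg = 353.8 L
CL = ln 2 · Vd / t½ = 0.693 × 353.8 / 16.9 = 14.51 L/h
D = CL × Css × τ / F = 14.51 × 16 × 24 / 0.94 = 5927 mg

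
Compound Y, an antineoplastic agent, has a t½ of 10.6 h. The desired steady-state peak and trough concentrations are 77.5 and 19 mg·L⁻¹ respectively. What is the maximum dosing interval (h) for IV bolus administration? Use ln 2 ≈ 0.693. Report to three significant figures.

21.5 h

k = 0.693 / t½ = 0.693 / 10.6 = 0.06538 h⁻¹
Between IV bolus doses, concentration decays as C = C₀·e^(−kτ), so C_peak/C_trough = e^(kτ).
τ_max = ln(C_peak/C_trough) / k = ln(77.5/19) / 0.06538 = 1.406 / 0.06538 = 21.51 h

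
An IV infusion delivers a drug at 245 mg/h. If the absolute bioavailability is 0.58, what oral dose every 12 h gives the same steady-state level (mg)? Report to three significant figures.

To maintain the same Css, the systemic dosing rate must be unchanged: F·D/τ = infusion rate.
D = rate × τ / F = 245 × 12 / 0.58 = 5069 mg

5070 mg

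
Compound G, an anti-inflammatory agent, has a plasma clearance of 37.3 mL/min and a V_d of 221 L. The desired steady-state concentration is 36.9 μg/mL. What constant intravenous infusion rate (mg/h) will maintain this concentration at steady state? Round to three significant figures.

CL = 37.3 mL/min = 37.3 × 0.06 = 2.238 L/h
Rate = CL × Css = 2.238 × 36.9 = 82.58 mg/h

82.6 mg/h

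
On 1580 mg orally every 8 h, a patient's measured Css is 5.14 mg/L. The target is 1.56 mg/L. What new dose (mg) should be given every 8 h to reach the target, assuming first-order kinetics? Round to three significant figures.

480 mg

For first-order elimination, Css ∝ F·D/(CL·τ); F and CL are unchanged, so Css ∝ D/τ.
D₂ = D₁ × (Css,target / Css,current) = 1580 × 1.56/5.14 = 479.5 mg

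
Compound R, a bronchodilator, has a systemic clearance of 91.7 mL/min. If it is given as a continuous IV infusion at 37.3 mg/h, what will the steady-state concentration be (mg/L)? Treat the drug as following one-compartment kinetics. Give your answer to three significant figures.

6.78 mg/L

Convert clearance: 91.7 mL/min × 60 min/h ÷ 1000 mL/L = 5.502 L/h
Css = rate / CL = 37.3 / 5.502 = 6.779 mg/L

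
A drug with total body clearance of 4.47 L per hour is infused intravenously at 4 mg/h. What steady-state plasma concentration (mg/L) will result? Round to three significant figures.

Css = rate / CL = 4 / 4.470 = 0.8949 mg/L

0.895 mg/L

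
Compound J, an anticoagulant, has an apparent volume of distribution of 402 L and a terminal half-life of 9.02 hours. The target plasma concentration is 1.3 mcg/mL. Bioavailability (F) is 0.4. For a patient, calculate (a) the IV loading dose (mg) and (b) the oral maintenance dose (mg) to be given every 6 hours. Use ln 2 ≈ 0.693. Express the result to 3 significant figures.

(a) 523 mg; (b) 602 mg

LD = Vd × C = 402.0 × 1.3 = 522.6 mg
CL = 0.693 × Vd / t½ = 0.693 × 402.0 / 9.02 = 30.89 L/h
D = CL × Css × τ / F = 30.89 × 1.3 × 6 / 0.4 = 602.4 mg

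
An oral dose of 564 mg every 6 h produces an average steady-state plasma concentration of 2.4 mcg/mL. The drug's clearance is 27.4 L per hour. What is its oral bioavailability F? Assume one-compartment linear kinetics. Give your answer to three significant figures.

F·D/τ = CL·Css at steady state → F = CL·Css·τ / D.
F = 27.4 × 2.4 × 6 / 564 = 0.700

0.700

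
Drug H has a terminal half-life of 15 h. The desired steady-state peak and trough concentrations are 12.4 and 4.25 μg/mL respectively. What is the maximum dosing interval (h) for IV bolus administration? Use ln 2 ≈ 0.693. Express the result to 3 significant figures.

23.2 h

k = 0.693 / t½ = 0.693 / 15 = 0.04620 h⁻¹
Between IV bolus doses, concentration decays as C = C₀·e^(−kτ), so C_peak/C_trough = e^(kτ).
τ_max = ln(C_peak/C_trough) / k = ln(12.4/4.25) / 0.04620 = 1.071 / 0.04620 = 23.18 h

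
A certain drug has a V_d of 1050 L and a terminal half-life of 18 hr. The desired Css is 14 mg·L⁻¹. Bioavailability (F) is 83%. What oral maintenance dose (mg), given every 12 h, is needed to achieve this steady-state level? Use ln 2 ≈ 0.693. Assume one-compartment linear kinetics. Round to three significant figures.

k = 0.693/18 = 0.03850 h⁻¹, so CL = k·Vd = 0.03850 × 1050 = 40.43 L/h
D = CL × Css × τ / F = 40.43 × 14 × 12 / 0.83 = 8183 mg

8180 mg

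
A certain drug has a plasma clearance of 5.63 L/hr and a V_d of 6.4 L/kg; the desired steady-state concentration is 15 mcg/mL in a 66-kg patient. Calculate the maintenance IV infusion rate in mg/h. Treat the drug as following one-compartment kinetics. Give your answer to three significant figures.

Maintenance depends on clearance, not Vd — rate in must match rate out.
Infusion rate = CL · Css = 5.630 L/h × 15 mg/L = 84.45 mg/h

84.5 mg/h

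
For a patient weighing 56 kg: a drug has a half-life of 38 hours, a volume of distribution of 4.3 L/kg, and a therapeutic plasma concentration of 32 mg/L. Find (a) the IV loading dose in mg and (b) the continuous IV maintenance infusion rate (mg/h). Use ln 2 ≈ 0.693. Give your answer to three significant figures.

Total Vd = 4.3 × 56 = 240.8 L
LD = Vd × C = 240.8 × 32 = 7706 mg
CL = 0.693 × Vd / t½ = 0.693 × 240.8 / 38 = 4.391 L/h
Infusion rate = CL × Css = 4.391 × 32 = 140.5 mg/h

(a) 7710 mg; (b) 141 mg/h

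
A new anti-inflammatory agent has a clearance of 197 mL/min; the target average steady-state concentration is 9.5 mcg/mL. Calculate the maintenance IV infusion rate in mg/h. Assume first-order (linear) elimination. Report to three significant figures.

112 mg/h

Convert clearance: 197 mL/min × 60 min/h ÷ 1000 mL/L = 11.82 L/h
At steady state, infusion rate equals elimination rate: rate in = CL × Css.
R₀ = 11.82 × 9.5 = 112.3 mg/h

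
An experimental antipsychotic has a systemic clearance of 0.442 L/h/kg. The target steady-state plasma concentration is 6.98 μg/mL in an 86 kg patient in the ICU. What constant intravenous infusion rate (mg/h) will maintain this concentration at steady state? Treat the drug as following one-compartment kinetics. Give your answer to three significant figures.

265 mg/h

CL = 0.442 L/h/kg × 86 kg = 38.01 L/h
At steady state, infusion rate equals elimination rate: rate in = CL × Css.
Infusion rate = CL · Css = 38.01 L/h × 6.98 mg/L = 265.3 mg/h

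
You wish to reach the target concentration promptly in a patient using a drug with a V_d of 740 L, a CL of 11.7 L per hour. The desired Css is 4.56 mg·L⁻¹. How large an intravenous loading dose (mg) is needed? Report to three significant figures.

3370 mg

The loading dose fills Vd to the target concentration; clearance is irrelevant here.
LD = Vd × C = 740.0 × 4.560 = 3374 mg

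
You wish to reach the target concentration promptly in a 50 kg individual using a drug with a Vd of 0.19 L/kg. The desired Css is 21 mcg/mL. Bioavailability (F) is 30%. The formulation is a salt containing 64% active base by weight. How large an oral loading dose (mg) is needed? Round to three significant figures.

Vd = 0.19 L/kg × 50 kg = 9.500 L
The loading dose fills Vd to the target concentration.
LD = Vd × C / F / S = 9.500 × 21.00 / 0.3 / 0.64 = 1039 mg

1040 mg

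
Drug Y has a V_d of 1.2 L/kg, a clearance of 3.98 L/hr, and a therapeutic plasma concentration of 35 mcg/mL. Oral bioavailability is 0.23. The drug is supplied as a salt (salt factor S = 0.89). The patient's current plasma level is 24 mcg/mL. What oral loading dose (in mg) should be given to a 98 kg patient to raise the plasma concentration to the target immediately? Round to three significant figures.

Vd = 1.2 L/kg × 98 kg = 117.6 L
The loading dose fills Vd to the target concentration.
Concentration deficit ΔC = 35 − 24 = 11.00 mg/L
LD = Vd × ΔC / F / S = 117.6 × 11.00 / 0.23 / 0.89 = 6319 mg

6320 mg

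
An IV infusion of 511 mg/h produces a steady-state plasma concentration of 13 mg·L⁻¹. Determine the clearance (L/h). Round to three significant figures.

At steady state, infusion rate = CL × Css, so CL = rate / Css.
CL = 511 / 13 = 39.31 L/h

39.3 L/h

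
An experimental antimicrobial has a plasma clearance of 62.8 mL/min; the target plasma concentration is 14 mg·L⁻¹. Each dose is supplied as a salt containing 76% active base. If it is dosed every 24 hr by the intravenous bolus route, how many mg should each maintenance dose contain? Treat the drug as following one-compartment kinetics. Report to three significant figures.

CL = 62.8 mL/min × 60/1000 = 3.768 L/h
D = CL × Css × τ / S = 3.768 × 14 × 24 / 0.76 = 1666 mg

1670 mg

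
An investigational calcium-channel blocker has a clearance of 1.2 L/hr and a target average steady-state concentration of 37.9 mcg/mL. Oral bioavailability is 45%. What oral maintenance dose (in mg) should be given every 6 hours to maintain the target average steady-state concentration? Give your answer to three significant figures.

606 mg

D = CL × Css × τ / F = 1.200 × 37.9 × 6 / 0.45 = 606.4 mg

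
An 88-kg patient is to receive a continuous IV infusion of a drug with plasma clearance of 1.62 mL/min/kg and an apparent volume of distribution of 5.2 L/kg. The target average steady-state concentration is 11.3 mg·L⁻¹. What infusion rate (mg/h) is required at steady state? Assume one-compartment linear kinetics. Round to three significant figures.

CL = 1.62 mL/min/kg × 88 kg = 142.6 mL/min = 142.6 × 60/1000 = 8.556 L/h
Vd does not affect the maintenance rate; only clearance governs steady-state input.
Infusion rate = CL · Css = 8.556 L/h × 11.3 mg/L = 96.68 mg/h

96.7 mg/h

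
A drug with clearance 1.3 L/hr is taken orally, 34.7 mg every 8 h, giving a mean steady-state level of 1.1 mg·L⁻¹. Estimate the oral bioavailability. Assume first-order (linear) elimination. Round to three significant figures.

F·D/τ = CL·Css at steady state → F = CL·Css·τ / D.
F = 1.3 × 1.1 × 8 / 34.7 = 0.330

0.330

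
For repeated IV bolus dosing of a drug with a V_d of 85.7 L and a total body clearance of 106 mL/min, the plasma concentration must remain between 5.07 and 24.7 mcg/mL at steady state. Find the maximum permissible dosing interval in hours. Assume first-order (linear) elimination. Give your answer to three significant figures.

21.3 h

Convert clearance: 106 mL/min × 60 min/h ÷ 1000 mL/L = 6.360 L/h
k = CL / Vd = 6.360 / 85.70 = 0.07421 h⁻¹
Between IV bolus doses, concentration decays as C = C₀·e^(−kτ), so C_peak/C_trough = e^(kτ).
τ_max = ln(C_peak/C_trough) / k = ln(24.7/5.07) / 0.07421 = 1.583 / 0.07421 = 21.33 h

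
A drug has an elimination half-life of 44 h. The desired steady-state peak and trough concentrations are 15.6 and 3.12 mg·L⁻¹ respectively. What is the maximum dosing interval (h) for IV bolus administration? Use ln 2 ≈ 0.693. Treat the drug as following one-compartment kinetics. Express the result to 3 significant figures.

k = 0.693 / t½ = 0.693 / 44 = 0.01575 h⁻¹
Between IV bolus doses, concentration decays as C = C₀·e^(−kτ), so C_peak/C_trough = e^(kτ).
τ_max = ln(C_peak/C_trough) / k = ln(15.6/3.12) / 0.01575 = 1.609 / 0.01575 = 102.2 h

102 h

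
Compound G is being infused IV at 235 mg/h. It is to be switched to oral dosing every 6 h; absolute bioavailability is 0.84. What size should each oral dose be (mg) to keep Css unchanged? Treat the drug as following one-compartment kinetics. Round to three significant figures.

To maintain the same Css, the systemic dosing rate must be unchanged: F·D/τ = infusion rate.
D = rate × τ / F = 235 × 6 / 0.84 = 1679 mg

1680 mg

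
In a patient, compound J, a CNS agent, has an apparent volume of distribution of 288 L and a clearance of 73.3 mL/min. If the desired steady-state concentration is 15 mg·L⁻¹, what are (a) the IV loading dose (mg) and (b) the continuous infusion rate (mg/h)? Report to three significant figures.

LD = Vd · C_target = 288.0 × 15 = 4320 mg
Convert clearance: 73.3 mL/min × 60 min/h ÷ 1000 mL/L = 4.398 L/h
Maintenance: replace elimination → rate = CL × Css = 4.398 × 15 = 65.97 mg/h

(a) 4320 mg; (b) 66.0 mg/h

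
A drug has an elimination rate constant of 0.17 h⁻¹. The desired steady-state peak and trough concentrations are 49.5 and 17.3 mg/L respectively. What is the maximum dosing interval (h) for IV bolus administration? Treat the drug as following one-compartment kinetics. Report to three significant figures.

6.18 h

Between IV bolus doses, concentration decays as C = C₀·e^(−kτ), so C_peak/C_trough = e^(kτ).
τ_max = ln(C_peak/C_trough) / k = ln(49.5/17.3) / 0.1700 = 1.051 / 0.1700 = 6.182 h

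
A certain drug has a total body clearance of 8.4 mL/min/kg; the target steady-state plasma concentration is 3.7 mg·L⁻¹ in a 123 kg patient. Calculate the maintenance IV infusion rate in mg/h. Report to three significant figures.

CL = 8.4 mL/min/kg × 123 kg = 1033 mL/min = 1033 × 60/1000 = 61.98 L/h
Infusion rate = CL · Css = 61.98 L/h × 3.7 mg/L = 229.3 mg/h

229 mg/h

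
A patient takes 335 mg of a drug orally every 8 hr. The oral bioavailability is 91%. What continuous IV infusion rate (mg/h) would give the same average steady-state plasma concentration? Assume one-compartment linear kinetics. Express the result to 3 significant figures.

38.1 mg/h

Equivalent systemic input: infusion rate = F·D/τ.
Rate = 0.91 × 335 / 8 = 38.11 mg/h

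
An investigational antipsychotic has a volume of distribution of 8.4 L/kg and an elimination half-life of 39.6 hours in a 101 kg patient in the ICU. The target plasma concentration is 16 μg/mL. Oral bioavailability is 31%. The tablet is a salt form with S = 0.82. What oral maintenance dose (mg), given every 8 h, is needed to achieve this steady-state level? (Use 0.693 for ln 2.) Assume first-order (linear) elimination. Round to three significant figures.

7480 mg

Total Vd = 8.4 × 101 = 848.4 L
CL = ln 2 · Vd / t½ = 0.693 × 848.4 / 39.6 = 14.85 L/h
D = CL × Css × τ / F / S = 14.85 × 16 × 8 / 0.31 / 0.82 = 7478 mg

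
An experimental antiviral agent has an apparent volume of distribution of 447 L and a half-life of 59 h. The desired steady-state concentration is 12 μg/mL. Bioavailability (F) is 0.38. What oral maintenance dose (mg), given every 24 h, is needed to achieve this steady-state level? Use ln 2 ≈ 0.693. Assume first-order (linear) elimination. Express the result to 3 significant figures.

3980 mg

CL = ln 2 · Vd / t½ = 0.693 × 447.0 / 59 = 5.250 L/h
D = CL × Css × τ / F = 5.250 × 12 × 24 / 0.38 = 3979 mg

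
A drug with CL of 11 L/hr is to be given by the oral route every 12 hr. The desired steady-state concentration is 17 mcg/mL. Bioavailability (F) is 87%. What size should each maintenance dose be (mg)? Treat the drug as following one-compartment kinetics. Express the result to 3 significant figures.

At steady state, dose per interval replaces the amount cleared in that interval: F·D/τ = CL·Css.
D = CL × Css × τ / F = 11.00 × 17 × 12 / 0.87 = 2579 mg

2580 mg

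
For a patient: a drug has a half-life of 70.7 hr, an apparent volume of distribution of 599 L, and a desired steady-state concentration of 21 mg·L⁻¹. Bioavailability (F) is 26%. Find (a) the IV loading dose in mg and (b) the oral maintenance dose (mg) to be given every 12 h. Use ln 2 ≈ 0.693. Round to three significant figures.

LD = Vd × C = 599.0 × 21 = 12580 mg
CL = 0.693 × Vd / t½ = 0.693 × 599.0 / 70.7 = 5.871 L/h
D = CL × Css × τ / F = 5.871 × 21 × 12 / 0.26 = 5690 mg

(a) 12600 mg; (b) 5690 mg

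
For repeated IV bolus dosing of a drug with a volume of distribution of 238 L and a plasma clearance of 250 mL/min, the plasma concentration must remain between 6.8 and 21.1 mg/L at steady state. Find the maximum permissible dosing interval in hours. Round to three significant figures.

18.0 h

CL = 250 mL/min × 60/1000 = 15.00 L/h
k = CL / Vd = 15.00 / 238.0 = 0.06303 h⁻¹
Between IV bolus doses, concentration decays as C = C₀·e^(−kτ), so C_peak/C_trough = e^(kτ).
τ_max = ln(C_peak/C_trough) / k = ln(21.1/6.8) / 0.06303 = 1.132 / 0.06303 = 17.96 h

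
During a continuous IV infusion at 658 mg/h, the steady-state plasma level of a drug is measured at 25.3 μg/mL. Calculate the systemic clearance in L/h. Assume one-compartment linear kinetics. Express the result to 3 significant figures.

At steady state, infusion rate = CL × Css, so CL = rate / Css.
CL = 658 / 25.3 = 26.01 L/h

26.0 L/h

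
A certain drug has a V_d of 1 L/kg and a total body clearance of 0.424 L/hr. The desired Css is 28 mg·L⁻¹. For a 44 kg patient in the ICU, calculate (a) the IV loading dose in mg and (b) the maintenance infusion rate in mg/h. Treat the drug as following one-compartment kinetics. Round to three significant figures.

Vd = 1 L/kg × 44 kg = 44.00 L
Loading: fill Vd to C_target → 44.00 L × 28 mg/L = 1232 mg
Maintenance infusion rate = CL × Css = 0.4240 × 28 = 11.87 mg/h

(a) 1230 mg; (b) 11.9 mg/h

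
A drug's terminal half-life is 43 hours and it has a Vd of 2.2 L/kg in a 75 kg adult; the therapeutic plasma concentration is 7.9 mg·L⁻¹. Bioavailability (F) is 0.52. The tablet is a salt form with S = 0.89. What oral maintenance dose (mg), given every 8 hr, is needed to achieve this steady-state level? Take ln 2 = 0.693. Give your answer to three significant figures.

Total Vd = 2.2 × 75 = 165.0 L
CL = 0.693 × Vd / t½ = 0.693 × 165.0 / 43 = 2.659 L/h
D = CL × Css × τ / F / S = 2.659 × 7.9 × 8 / 0.52 / 0.89 = 363.1 mg

363 mg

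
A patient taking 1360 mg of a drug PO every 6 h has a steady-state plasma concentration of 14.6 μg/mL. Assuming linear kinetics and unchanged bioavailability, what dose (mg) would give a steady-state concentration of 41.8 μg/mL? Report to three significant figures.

With linear kinetics, Css is proportional to dose rate (D/τ) at fixed clearance.
D₂ = D₁ × (Css,target / Css,current) = 1360 × 41.8/14.6 = 3894 mg

3890 mg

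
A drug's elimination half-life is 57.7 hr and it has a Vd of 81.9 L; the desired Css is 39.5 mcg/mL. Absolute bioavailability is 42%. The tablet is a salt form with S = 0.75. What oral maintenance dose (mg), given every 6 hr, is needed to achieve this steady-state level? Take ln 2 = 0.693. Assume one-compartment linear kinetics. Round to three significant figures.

740 mg

CL = 0.693 × Vd / t½ = 0.693 × 81.90 / 57.7 = 0.9837 L/h
D = CL × Css × τ / F / S = 0.9837 × 39.5 × 6 / 0.42 / 0.75 = 740.1 mg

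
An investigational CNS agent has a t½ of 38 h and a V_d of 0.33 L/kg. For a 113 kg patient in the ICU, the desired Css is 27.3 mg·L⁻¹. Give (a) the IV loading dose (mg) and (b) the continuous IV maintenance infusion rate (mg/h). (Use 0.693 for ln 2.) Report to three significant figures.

Total Vd = 0.33 × 113 = 37.29 L
LD = Vd × C = 37.29 × 27.3 = 1018 mg
CL = 0.693 × Vd / t½ = 0.693 × 37.29 / 38 = 0.6801 L/h
Infusion rate = CL × Css = 0.6801 × 27.3 = 18.57 mg/h

(a) 1020 mg; (b) 18.6 mg/h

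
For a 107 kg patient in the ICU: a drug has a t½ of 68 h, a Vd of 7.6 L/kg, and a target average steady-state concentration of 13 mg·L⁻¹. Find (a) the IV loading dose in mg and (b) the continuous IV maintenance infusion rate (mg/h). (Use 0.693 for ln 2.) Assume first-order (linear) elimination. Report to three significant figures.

Vd = 7.6 L/kg × 107 kg = 813.2 L
LD = Vd × C = 813.2 × 13 = 10570 mg
CL = 0.693 × Vd / t½ = 0.693 × 813.2 / 68 = 8.287 L/h
Infusion rate = CL × Css = 8.287 × 13 = 107.7 mg/h

(a) 10600 mg; (b) 108 mg/h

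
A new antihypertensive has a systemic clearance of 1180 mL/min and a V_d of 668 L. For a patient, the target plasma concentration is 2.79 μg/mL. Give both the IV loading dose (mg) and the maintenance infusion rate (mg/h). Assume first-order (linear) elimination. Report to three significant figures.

(a) 1860 mg; (b) 198 mg/h

Loading: fill Vd to C_target → 668.0 L × 2.79 mg/L = 1864 mg
Convert clearance: 1180 mL/min × 60 min/h ÷ 1000 mL/L = 70.80 L/h
Maintenance infusion rate = CL × Css = 70.80 × 2.79 = 197.5 mg/h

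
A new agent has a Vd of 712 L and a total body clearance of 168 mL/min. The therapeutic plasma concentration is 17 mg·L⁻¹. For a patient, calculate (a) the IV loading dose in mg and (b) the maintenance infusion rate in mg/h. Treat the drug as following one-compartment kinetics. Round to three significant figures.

(a) 12100 mg; (b) 171 mg/h

Loading dose = Vd × C = 712.0 × 17 = 12100 mg
CL = 168 mL/min = 168 × 0.06 = 10.08 L/h
Maintenance infusion rate = CL × Css = 10.08 × 17 = 171.4 mg/h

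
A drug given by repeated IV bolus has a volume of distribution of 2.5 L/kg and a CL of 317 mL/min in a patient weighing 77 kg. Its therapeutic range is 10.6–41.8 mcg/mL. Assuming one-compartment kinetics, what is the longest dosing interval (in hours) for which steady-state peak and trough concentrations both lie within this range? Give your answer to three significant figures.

Total Vd = 2.5 × 77 = 192.5 L
Convert clearance: 317 mL/min × 60 min/h ÷ 1000 mL/L = 19.02 L/h
k = CL / Vd = 19.02 / 192.5 = 0.09881 h⁻¹
Between IV bolus doses, concentration decays as C = C₀·e^(−kτ), so C_peak/C_trough = e^(kτ).
τ_max = ln(C_peak/C_trough) / k = ln(41.8/10.6) / 0.09881 = 1.372 / 0.09881 = 13.89 h

13.9 h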